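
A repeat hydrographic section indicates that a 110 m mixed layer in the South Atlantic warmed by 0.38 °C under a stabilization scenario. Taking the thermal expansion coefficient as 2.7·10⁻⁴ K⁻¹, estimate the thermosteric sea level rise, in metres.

Δh = 0.0113 m

Δh = αΔT·H = 2.7×10⁻⁴ × 0.38 × 110 = 0.011286 m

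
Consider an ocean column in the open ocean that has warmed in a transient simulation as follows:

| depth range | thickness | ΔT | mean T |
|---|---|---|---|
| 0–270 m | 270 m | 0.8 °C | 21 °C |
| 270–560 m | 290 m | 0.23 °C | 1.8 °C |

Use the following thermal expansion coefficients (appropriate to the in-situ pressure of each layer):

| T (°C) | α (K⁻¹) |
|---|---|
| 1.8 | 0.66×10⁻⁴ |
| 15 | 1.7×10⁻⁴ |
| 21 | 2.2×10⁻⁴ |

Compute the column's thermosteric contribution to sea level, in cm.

5.19 cm

Layer 1 at 21 °C → α = 2.2×10⁻⁴ K⁻¹
Layer 2 at 1.8 °C → α = 0.66×10⁻⁴ K⁻¹
0–270 m: 2.2×10⁻⁴ × 270 × 0.8 = 0.04752 m
Layer 2: 0.66×10⁻⁴ × 0.23 × 290 = 0.0044022 m
Δh = 0.04752 + 0.0044022 = 0.0519222 m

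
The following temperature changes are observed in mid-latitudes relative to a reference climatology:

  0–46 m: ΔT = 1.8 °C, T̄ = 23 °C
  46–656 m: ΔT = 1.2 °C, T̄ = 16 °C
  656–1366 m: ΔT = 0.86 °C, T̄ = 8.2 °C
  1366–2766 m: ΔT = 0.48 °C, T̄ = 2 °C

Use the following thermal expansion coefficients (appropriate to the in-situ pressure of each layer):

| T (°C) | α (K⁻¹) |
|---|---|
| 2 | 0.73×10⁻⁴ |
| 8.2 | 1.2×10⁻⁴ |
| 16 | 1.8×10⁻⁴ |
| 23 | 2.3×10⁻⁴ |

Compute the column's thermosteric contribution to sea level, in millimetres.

Δh ≈ 273 mm

Layer 1 at 23 °C → α = 2.3×10⁻⁴ K⁻¹
Layer 2 at 16 °C → α = 1.8×10⁻⁴ K⁻¹
Layer 3 at 8.2 °C → α = 1.2×10⁻⁴ K⁻¹
Layer 4 at 2 °C → α = 0.73×10⁻⁴ K⁻¹
1.8 × 46 × 2.3×10⁻⁴ = 0.019044 m
46–656 m: 610 × 1.2 × 1.8×10⁻⁴ = 0.13176 m
656–1366 m: 1.2×10⁻⁴ × 710 × 0.86 = 0.073272 m
Layer 4: 1400 × 0.73×10⁻⁴ × 0.48 = 0.049056 m
Δh = 0.019044 + 0.13176 + 0.073272 + 0.049056 = 0.273132 m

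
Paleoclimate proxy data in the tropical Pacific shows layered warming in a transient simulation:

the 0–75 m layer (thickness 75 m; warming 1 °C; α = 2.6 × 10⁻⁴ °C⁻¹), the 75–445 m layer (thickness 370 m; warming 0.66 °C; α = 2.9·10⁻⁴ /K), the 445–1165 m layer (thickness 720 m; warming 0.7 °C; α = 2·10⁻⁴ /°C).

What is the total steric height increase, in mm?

190 mm of thermosteric rise

1 × 2.6×10⁻⁴ × 75 = 0.01950 m
2.9×10⁻⁴ × 370 × 0.66 = 0.070818 m
445–1165 m: 2×10⁻⁴ × 720 × 0.7 = 0.10080 m
Δh = 0.01950 + 0.070818 + 0.10080 = 0.191118 m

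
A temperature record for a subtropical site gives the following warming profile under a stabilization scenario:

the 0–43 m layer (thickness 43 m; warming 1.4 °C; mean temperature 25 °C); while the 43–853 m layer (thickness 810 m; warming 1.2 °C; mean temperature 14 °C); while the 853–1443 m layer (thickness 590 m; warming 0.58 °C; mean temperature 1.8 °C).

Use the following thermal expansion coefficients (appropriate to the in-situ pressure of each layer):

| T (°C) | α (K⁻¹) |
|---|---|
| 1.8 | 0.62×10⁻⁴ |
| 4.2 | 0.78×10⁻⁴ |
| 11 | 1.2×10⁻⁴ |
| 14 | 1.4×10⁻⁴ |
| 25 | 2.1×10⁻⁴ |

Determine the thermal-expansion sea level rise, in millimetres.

Layer 1 at 25 °C → α = 2.1×10⁻⁴ K⁻¹
Layer 2 at 14 °C → α = 1.4×10⁻⁴ K⁻¹
Layer 3 at 1.8 °C → α = 0.62×10⁻⁴ K⁻¹
0–43 m: 43 × 2.1×10⁻⁴ × 1.4 = 0.012642 m
1.4×10⁻⁴ × 1.2 × 810 = 0.13608 m
Layer 3: 0.58 × 590 × 0.62×10⁻⁴ = 0.0212164 m
Δh = 0.012642 + 0.13608 + 0.0212164 = 0.1699384 m

170 mm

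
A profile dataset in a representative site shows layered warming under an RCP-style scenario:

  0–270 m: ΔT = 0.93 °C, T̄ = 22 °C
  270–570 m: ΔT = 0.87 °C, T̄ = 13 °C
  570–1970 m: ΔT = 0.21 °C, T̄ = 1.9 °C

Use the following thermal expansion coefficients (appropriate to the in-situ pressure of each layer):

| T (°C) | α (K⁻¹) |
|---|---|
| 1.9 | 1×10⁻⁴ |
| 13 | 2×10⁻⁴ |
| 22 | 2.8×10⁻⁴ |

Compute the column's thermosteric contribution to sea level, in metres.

about 0.152 m

Layer 1 at 22 °C → α = 2.8×10⁻⁴ K⁻¹
Layer 2 at 13 °C → α = 2×10⁻⁴ K⁻¹
Layer 3 at 1.9 °C → α = 1×10⁻⁴ K⁻¹
Layer 1: 2.8×10⁻⁴ × 0.93 × 270 = 0.070308 m
Layer 2: 0.87 × 300 × 2×10⁻⁴ = 0.05220 m
Layer 3: 1400 × 1×10⁻⁴ × 0.21 = 0.02940 m
Δh = 0.070308 + 0.05220 + 0.02940 = 0.151908 m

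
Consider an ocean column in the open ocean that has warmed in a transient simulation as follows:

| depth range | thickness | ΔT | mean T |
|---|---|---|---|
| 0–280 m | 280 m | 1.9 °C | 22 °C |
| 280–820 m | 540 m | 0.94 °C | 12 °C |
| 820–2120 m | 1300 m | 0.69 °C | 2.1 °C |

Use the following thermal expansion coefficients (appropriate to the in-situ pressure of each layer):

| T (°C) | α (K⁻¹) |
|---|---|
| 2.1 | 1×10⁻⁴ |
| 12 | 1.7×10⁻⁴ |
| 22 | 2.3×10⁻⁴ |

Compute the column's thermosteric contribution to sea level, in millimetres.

Layer 1 at 22 °C → α = 2.3×10⁻⁴ K⁻¹
Layer 2 at 12 °C → α = 1.7×10⁻⁴ K⁻¹
Layer 3 at 2.1 °C → α = 1×10⁻⁴ K⁻¹
0–280 m: 280 × 1.9 × 2.3×10⁻⁴ = 0.12236 m
Layer 2: 1.7×10⁻⁴ × 0.94 × 540 = 0.086292 m
1300 × 0.69 × 1×10⁻⁴ = 0.08970 m
Δh = 0.12236 + 0.086292 + 0.08970 = 0.298352 m

Δh ≈ 298 mm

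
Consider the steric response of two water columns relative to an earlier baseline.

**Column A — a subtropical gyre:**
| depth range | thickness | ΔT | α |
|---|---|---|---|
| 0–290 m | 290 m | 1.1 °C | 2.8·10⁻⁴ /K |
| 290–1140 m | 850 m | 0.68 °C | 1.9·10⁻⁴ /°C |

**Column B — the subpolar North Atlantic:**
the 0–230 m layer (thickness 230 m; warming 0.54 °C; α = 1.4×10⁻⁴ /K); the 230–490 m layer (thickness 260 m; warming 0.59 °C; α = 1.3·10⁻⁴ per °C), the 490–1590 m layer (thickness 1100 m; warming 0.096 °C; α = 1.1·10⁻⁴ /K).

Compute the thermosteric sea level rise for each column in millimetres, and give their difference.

Δh_A ≈ 200 mm, Δh_B ≈ 49 mm; difference ≈ 150 mm

A 0–290 m: 1.1 × 2.8×10⁻⁴ × 290 = 0.08932 m
A 290–1140 m: 0.68 × 850 × 1.9×10⁻⁴ = 0.10982 m
A total: 0.19914 m
B 230 × 1.4×10⁻⁴ × 0.54 = 0.017388 m
B 0.59 × 1.3×10⁻⁴ × 260 = 0.019942 m
B 490–1590 m: 1100 × 0.096 × 1.1×10⁻⁴ = 0.011616 m
B total: 0.048946 m
Difference: 0.19914 − 0.048946 = 0.150194 m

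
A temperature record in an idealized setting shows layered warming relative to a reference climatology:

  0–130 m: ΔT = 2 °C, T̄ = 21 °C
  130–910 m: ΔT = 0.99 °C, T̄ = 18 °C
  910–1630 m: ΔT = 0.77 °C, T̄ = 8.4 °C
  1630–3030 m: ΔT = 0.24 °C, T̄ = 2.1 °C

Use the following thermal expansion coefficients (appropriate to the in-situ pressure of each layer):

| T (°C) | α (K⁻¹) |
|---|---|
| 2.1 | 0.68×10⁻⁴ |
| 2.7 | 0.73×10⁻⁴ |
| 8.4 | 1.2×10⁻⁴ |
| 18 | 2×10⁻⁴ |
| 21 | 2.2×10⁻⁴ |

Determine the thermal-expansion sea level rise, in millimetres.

300 mm of thermosteric rise

Layer 1 at 21 °C → α = 2.2×10⁻⁴ K⁻¹
Layer 2 at 18 °C → α = 2×10⁻⁴ K⁻¹
Layer 3 at 8.4 °C → α = 1.2×10⁻⁴ K⁻¹
Layer 4 at 2.1 °C → α = 0.68×10⁻⁴ K⁻¹
0–130 m: 2.2×10⁻⁴ × 130 × 2 = 0.05720 m
130–910 m: 0.99 × 780 × 2×10⁻⁴ = 0.15444 m
720 × 0.77 × 1.2×10⁻⁴ = 0.066528 m
1630–3030 m: 1400 × 0.24 × 0.68×10⁻⁴ = 0.022848 m
Δh = 0.05720 + 0.15444 + 0.066528 + 0.022848 = 0.301016 m ≈ 300 mm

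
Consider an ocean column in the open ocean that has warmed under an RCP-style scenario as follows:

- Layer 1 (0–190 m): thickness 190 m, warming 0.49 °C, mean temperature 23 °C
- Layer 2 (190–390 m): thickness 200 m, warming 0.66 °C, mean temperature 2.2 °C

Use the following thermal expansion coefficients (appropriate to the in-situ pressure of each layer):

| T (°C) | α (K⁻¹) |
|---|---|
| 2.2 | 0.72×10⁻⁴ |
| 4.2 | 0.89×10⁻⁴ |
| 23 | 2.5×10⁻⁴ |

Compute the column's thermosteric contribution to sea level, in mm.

Δh ≈ 33 mm

Layer 1 at 23 °C → α = 2.5×10⁻⁴ K⁻¹
Layer 2 at 2.2 °C → α = 0.72×10⁻⁴ K⁻¹
0–190 m: 0.49 × 190 × 2.5×10⁻⁴ = 0.023275 m
0.72×10⁻⁴ × 0.66 × 200 = 0.009504 m
Δh = 0.023275 + 0.009504 = 0.032779 m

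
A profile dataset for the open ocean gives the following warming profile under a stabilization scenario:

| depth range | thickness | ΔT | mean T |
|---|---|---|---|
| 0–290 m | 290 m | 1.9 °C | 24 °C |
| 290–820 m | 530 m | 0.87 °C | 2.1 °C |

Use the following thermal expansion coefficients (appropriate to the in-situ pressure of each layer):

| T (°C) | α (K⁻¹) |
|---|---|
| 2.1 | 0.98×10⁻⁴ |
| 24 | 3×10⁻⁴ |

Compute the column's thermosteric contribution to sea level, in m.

about 0.210 m

Layer 1 at 24 °C → α = 3×10⁻⁴ K⁻¹
Layer 2 at 2.1 °C → α = 0.98×10⁻⁴ K⁻¹
Layer 1: 1.9 × 290 × 3×10⁻⁴ = 0.16530 m
290–820 m: 0.87 × 530 × 0.98×10⁻⁴ = 0.0451878 m
Δh = 0.16530 + 0.0451878 = 0.2104878 m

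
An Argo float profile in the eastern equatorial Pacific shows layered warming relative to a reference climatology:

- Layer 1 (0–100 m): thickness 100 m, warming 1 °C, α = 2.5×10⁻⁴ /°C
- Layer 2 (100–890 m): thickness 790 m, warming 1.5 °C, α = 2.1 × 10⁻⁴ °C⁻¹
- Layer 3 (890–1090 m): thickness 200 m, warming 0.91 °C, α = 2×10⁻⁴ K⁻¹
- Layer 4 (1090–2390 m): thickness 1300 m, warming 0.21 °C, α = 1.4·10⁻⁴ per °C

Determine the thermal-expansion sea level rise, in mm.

1 × 2.5×10⁻⁴ × 100 = 0.02500 m
Layer 2: 2.1×10⁻⁴ × 790 × 1.5 = 0.24885 m
Layer 3: 0.91 × 200 × 2×10⁻⁴ = 0.03640 m
1090–2390 m: 1.4×10⁻⁴ × 1300 × 0.21 = 0.03822 m
Δh = 0.02500 + 0.24885 + 0.03640 + 0.03822 = 0.34847 m ≈ 348 mm

about 348 mm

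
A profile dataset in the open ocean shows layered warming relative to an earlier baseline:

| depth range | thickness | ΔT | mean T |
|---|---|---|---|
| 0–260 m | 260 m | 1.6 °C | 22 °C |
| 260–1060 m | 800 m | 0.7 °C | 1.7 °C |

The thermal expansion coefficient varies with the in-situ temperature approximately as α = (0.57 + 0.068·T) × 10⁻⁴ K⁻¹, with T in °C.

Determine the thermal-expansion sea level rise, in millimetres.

124 mm of thermosteric rise

Layer 1: α = (0.57 + 0.068×22)×10⁻⁴ = 2.066×10⁻⁴ K⁻¹
Layer 2: α = (0.57 + 0.068×1.7)×10⁻⁴ = 0.6856×10⁻⁴ K⁻¹
Layer 1: 1.6 × 260 × 2.066×10⁻⁴ = 0.0859456 m
Layer 2: 0.7 × 0.6856×10⁻⁴ × 800 = 0.0383936 m
Δh = 0.0859456 + 0.0383936 = 0.1243392 m ≈ 124 mm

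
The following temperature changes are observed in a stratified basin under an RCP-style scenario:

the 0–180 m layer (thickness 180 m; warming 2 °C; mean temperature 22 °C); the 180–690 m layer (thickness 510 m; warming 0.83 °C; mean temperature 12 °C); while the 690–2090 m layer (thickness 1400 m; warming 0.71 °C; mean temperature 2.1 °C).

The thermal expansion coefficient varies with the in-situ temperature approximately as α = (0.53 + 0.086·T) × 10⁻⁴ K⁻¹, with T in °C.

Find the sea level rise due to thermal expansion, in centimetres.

Layer 1: α = (0.53 + 0.086×22)×10⁻⁴ = 2.422×10⁻⁴ K⁻¹
Layer 2: α = (0.53 + 0.086×12)×10⁻⁴ = 1.562×10⁻⁴ K⁻¹
Layer 3: α = (0.53 + 0.086×2.1)×10⁻⁴ = 0.7106×10⁻⁴ K⁻¹
2 × 2.422×10⁻⁴ × 180 = 0.087192 m
1.562×10⁻⁴ × 0.83 × 510 = 0.06611946 m
Layer 3: 1400 × 0.7106×10⁻⁴ × 0.71 = 0.07063364 m
Δh = 0.087192 + 0.06611946 + 0.07063364 = 0.2239451 m

22 cm of thermosteric rise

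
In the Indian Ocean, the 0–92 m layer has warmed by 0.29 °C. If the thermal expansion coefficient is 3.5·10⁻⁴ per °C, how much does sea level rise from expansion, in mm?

Δh = αΔT·H = 3.5×10⁻⁴ × 0.29 × 92 = 0.009338 m

about 9.3 mm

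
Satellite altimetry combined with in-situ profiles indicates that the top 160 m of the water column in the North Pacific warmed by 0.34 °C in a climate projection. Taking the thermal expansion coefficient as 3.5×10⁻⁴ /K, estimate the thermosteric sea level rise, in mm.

Δh = αΔT·H = 3.5×10⁻⁴ × 0.34 × 160 = 0.01904 m

about 19.0 mm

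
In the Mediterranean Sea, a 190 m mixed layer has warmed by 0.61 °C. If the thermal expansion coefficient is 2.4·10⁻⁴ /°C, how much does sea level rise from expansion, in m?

Δh = αΔT·H = 2.4×10⁻⁴ × 0.61 × 190 = 0.027816 m

0.0278 m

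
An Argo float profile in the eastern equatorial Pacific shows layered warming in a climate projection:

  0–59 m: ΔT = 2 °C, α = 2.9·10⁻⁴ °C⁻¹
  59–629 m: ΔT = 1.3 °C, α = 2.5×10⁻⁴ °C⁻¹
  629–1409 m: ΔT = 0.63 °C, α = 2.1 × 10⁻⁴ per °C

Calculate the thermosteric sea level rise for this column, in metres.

0.323 m

2 × 2.9×10⁻⁴ × 59 = 0.03422 m
59–629 m: 2.5×10⁻⁴ × 570 × 1.3 = 0.18525 m
629–1409 m: 0.63 × 780 × 2.1×10⁻⁴ = 0.103194 m
Δh = 0.03422 + 0.18525 + 0.103194 = 0.322664 m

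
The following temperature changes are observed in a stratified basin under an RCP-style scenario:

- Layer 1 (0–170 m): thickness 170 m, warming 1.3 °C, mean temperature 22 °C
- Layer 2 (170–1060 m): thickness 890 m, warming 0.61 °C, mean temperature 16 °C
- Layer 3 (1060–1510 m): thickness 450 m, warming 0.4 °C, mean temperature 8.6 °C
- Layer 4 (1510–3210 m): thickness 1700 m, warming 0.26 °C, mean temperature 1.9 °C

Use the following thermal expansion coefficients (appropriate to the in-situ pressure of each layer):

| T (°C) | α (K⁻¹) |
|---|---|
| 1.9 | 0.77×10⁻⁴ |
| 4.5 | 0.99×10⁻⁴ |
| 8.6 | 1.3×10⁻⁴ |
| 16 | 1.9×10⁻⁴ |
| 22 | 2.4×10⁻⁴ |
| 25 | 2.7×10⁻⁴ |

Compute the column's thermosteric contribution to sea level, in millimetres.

214 mm of thermosteric rise

Layer 1 at 22 °C → α = 2.4×10⁻⁴ K⁻¹
Layer 2 at 16 °C → α = 1.9×10⁻⁴ K⁻¹
Layer 3 at 8.6 °C → α = 1.3×10⁻⁴ K⁻¹
Layer 4 at 1.9 °C → α = 0.77×10⁻⁴ K⁻¹
0–170 m: 170 × 2.4×10⁻⁴ × 1.3 = 0.05304 m
170–1060 m: 890 × 1.9×10⁻⁴ × 0.61 = 0.103151 m
1.3×10⁻⁴ × 450 × 0.4 = 0.02340 m
1510–3210 m: 0.26 × 1700 × 0.77×10⁻⁴ = 0.034034 m
Δh = 0.05304 + 0.103151 + 0.02340 + 0.034034 = 0.213625 m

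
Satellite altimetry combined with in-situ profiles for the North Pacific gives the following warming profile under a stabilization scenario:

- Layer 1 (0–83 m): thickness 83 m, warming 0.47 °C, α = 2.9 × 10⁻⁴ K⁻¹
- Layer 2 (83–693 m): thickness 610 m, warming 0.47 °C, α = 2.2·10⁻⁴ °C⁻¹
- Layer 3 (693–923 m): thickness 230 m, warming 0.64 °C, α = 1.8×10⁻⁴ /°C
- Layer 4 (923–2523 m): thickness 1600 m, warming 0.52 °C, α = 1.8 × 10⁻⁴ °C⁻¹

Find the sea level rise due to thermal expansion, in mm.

Δh ≈ 250 mm

0–83 m: 0.47 × 83 × 2.9×10⁻⁴ = 0.0113129 m
Layer 2: 2.2×10⁻⁴ × 610 × 0.47 = 0.063074 m
Layer 3: 1.8×10⁻⁴ × 0.64 × 230 = 0.026496 m
923–2523 m: 1.8×10⁻⁴ × 1600 × 0.52 = 0.14976 m
Δh = 0.0113129 + 0.063074 + 0.026496 + 0.14976 = 0.2506429 m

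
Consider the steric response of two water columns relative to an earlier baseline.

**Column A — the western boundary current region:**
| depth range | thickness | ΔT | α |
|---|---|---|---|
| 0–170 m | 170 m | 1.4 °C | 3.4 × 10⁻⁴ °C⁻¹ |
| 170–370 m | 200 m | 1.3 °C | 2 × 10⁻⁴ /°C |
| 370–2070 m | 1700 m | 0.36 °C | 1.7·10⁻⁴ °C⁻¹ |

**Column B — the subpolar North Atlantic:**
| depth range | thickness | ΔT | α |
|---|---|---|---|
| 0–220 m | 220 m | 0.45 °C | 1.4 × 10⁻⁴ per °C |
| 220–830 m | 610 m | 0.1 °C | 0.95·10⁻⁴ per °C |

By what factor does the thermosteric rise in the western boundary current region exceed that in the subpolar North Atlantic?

12.1

A Layer 1: 170 × 1.4 × 3.4×10⁻⁴ = 0.08092 m
A Layer 2: 2×10⁻⁴ × 1.3 × 200 = 0.05200 m
A 1.7×10⁻⁴ × 0.36 × 1700 = 0.10404 m
A total: 0.23696 m
B 0–220 m: 0.45 × 220 × 1.4×10⁻⁴ = 0.01386 m
B 220–830 m: 0.1 × 610 × 0.95×10⁻⁴ = 0.005795 m
B total: 0.019655 m
Ratio: 0.23696 / 0.019655 ≈ 12.06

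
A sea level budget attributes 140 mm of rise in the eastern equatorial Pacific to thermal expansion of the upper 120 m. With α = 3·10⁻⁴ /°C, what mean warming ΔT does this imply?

about 3.9 K

ΔT = Δh/(αH) = 0.14 / (3×10⁻⁴ × 120) ≈ 3.889 K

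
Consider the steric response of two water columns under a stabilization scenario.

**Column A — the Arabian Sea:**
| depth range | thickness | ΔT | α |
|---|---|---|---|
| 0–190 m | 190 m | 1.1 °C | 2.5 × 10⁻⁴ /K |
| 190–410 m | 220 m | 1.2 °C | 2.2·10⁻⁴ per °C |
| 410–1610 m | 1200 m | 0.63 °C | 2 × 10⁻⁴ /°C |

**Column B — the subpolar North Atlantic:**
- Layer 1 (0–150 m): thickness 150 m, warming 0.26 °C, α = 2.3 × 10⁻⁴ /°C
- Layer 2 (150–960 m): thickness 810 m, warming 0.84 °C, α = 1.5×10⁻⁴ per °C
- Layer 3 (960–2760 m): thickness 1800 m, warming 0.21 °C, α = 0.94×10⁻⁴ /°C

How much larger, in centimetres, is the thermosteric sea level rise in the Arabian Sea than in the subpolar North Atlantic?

11.5 cm

A Layer 1: 1.1 × 190 × 2.5×10⁻⁴ = 0.05225 m
A 2.2×10⁻⁴ × 220 × 1.2 = 0.05808 m
A 2×10⁻⁴ × 0.63 × 1200 = 0.15120 m
A total: 0.26153 m
B 0.26 × 2.3×10⁻⁴ × 150 = 0.00897 m
B 0.84 × 810 × 1.5×10⁻⁴ = 0.10206 m
B Layer 3: 0.94×10⁻⁴ × 1800 × 0.21 = 0.035532 m
B total: 0.146562 m
Difference: 0.26153 − 0.146562 = 0.114968 m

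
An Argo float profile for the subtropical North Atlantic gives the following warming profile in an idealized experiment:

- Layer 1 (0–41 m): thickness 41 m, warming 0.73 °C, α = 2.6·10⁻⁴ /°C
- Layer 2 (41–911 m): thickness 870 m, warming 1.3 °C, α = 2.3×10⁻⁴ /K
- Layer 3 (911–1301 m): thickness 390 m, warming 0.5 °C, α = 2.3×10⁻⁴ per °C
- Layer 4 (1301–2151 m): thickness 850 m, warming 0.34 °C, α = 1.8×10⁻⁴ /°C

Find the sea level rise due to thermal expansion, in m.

41 × 0.73 × 2.6×10⁻⁴ = 0.0077818 m
Layer 2: 1.3 × 2.3×10⁻⁴ × 870 = 0.26013 m
911–1301 m: 2.3×10⁻⁴ × 0.5 × 390 = 0.04485 m
0.34 × 850 × 1.8×10⁻⁴ = 0.05202 m
Δh = 0.0077818 + 0.26013 + 0.04485 + 0.05202 = 0.3647818 m

about 0.36 m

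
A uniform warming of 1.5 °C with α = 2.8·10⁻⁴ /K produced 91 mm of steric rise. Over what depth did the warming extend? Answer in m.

H = Δh/(αΔT) = 0.091 / (2.8×10⁻⁴ × 1.5) ≈ 216.7 m

H ≈ 217 m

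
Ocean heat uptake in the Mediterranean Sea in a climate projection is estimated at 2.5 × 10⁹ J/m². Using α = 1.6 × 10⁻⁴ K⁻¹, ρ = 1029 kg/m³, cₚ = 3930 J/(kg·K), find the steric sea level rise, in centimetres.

about 9.89 cm

Δh = αQ/(ρcₚ) = 1.6×10⁻⁴ × 2.5×10⁹ / (1029 × 3930) ≈ 0.098913 m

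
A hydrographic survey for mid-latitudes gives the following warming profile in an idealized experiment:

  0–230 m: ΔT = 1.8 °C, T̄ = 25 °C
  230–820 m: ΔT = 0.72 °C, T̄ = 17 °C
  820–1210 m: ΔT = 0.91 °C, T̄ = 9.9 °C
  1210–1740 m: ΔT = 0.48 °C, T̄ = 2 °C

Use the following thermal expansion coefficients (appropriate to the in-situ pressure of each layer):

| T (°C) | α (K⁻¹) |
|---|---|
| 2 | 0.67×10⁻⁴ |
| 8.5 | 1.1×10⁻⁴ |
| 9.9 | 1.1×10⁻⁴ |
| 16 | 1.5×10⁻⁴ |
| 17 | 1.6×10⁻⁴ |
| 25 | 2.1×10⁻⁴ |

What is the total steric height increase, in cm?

Layer 1 at 25 °C → α = 2.1×10⁻⁴ K⁻¹
Layer 2 at 17 °C → α = 1.6×10⁻⁴ K⁻¹
Layer 3 at 9.9 °C → α = 1.1×10⁻⁴ K⁻¹
Layer 4 at 2 °C → α = 0.67×10⁻⁴ K⁻¹
230 × 1.8 × 2.1×10⁻⁴ = 0.08694 m
230–820 m: 1.6×10⁻⁴ × 0.72 × 590 = 0.067968 m
Layer 3: 0.91 × 1.1×10⁻⁴ × 390 = 0.039039 m
Layer 4: 0.48 × 0.67×10⁻⁴ × 530 = 0.0170448 m
Δh = 0.08694 + 0.067968 + 0.039039 + 0.0170448 = 0.2109918 m ≈ 21 cm

Δh ≈ 21 cm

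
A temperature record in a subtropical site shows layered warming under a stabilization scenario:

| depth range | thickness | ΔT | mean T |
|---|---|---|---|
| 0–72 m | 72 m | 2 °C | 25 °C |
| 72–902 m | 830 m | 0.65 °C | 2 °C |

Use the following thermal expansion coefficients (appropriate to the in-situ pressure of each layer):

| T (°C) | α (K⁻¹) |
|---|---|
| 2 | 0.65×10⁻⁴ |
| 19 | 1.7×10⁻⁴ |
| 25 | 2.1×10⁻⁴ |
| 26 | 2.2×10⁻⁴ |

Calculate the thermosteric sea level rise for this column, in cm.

Layer 1 at 25 °C → α = 2.1×10⁻⁴ K⁻¹
Layer 2 at 2 °C → α = 0.65×10⁻⁴ K⁻¹
0–72 m: 2.1×10⁻⁴ × 72 × 2 = 0.03024 m
0.65×10⁻⁴ × 0.65 × 830 = 0.0350675 m
Δh = 0.03024 + 0.0350675 = 0.0653075 m

6.5 cm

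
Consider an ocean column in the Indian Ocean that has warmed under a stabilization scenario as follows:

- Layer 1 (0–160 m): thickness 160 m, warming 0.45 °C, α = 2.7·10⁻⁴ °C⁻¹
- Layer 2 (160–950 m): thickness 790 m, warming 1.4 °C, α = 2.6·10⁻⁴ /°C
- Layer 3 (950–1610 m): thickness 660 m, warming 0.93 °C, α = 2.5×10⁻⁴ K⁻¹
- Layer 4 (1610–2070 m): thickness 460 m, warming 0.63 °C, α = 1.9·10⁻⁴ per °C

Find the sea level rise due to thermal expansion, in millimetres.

Δh = 516 mm

Layer 1: 0.45 × 2.7×10⁻⁴ × 160 = 0.01944 m
Layer 2: 2.6×10⁻⁴ × 1.4 × 790 = 0.28756 m
0.93 × 2.5×10⁻⁴ × 660 = 0.15345 m
Layer 4: 1.9×10⁻⁴ × 460 × 0.63 = 0.055062 m
Δh = 0.01944 + 0.28756 + 0.15345 + 0.055062 = 0.515512 m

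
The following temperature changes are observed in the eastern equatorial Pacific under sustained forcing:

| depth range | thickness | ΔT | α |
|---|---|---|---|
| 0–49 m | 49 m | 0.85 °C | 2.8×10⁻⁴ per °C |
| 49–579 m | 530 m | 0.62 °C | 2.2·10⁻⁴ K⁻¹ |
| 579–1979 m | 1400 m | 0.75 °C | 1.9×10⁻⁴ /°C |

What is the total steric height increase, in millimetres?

0.85 × 2.8×10⁻⁴ × 49 = 0.011662 m
49–579 m: 2.2×10⁻⁴ × 0.62 × 530 = 0.072292 m
Layer 3: 1400 × 0.75 × 1.9×10⁻⁴ = 0.19950 m
Δh = 0.011662 + 0.072292 + 0.19950 = 0.283454 m

Δh = 283 mm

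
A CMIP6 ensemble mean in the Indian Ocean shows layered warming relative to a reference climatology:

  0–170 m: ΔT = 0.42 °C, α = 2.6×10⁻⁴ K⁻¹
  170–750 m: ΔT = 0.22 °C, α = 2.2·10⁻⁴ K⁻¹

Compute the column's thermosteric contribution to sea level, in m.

Layer 1: 170 × 2.6×10⁻⁴ × 0.42 = 0.018564 m
580 × 0.22 × 2.2×10⁻⁴ = 0.028072 m
Δh = 0.018564 + 0.028072 = 0.046636 m

Δh ≈ 0.0466 m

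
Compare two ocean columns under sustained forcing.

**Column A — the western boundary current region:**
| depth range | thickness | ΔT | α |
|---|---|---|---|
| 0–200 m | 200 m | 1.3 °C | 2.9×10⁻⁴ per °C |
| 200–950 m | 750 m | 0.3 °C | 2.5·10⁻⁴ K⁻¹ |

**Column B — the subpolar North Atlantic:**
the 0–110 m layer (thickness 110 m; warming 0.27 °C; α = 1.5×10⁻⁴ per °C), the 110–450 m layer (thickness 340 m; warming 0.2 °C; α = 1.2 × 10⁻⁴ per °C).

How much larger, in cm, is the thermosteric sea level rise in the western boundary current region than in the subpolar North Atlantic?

Δh_A − Δh_B ≈ 12 cm

A Layer 1: 200 × 1.3 × 2.9×10⁻⁴ = 0.07540 m
A 2.5×10⁻⁴ × 750 × 0.3 = 0.05625 m
A total: 0.13165 m
B Layer 1: 0.27 × 1.5×10⁻⁴ × 110 = 0.004455 m
B 110–450 m: 1.2×10⁻⁴ × 340 × 0.2 = 0.00816 m
B total: 0.012615 m
Difference: 0.13165 − 0.012615 = 0.119035 m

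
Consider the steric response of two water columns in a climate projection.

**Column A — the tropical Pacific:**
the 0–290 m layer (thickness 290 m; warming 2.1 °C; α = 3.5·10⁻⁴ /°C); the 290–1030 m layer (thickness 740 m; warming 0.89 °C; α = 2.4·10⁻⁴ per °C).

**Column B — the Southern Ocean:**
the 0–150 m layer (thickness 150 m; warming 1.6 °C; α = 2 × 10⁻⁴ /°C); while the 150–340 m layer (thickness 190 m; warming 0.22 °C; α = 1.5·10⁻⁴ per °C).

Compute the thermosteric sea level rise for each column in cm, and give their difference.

Δh_A ≈ 37.1 cm, Δh_B ≈ 5.43 cm; difference ≈ 31.7 cm

A 0–290 m: 290 × 2.1 × 3.5×10⁻⁴ = 0.21315 m
A Layer 2: 740 × 0.89 × 2.4×10⁻⁴ = 0.158064 m
A total: 0.371214 m
B Layer 1: 2×10⁻⁴ × 150 × 1.6 = 0.04800 m
B Layer 2: 190 × 1.5×10⁻⁴ × 0.22 = 0.00627 m
B total: 0.05427 m
Difference: 0.371214 − 0.05427 = 0.316944 m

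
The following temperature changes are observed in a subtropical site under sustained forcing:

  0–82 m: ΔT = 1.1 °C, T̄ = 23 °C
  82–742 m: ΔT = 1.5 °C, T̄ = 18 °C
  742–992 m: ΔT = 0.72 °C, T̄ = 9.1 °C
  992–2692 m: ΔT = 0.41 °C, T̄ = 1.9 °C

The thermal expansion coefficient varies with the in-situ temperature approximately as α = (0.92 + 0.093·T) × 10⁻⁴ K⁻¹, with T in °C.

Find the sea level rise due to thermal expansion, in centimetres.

Layer 1: α = (0.92 + 0.093×23)×10⁻⁴ = 3.059×10⁻⁴ K⁻¹
Layer 2: α = (0.92 + 0.093×18)×10⁻⁴ = 2.594×10⁻⁴ K⁻¹
Layer 3: α = (0.92 + 0.093×9.1)×10⁻⁴ = 1.7663×10⁻⁴ K⁻¹
Layer 4: α = (0.92 + 0.093×1.9)×10⁻⁴ = 1.0967×10⁻⁴ K⁻¹
1.1 × 82 × 3.059×10⁻⁴ = 0.02759218 m
2.594×10⁻⁴ × 1.5 × 660 = 0.256806 m
Layer 3: 0.72 × 250 × 1.7663×10⁻⁴ = 0.0317934 m
1700 × 0.41 × 1.0967×10⁻⁴ = 0.07643999 m
Δh = 0.02759218 + 0.256806 + 0.0317934 + 0.07643999 = 0.39263157 m

39.3 cm of thermosteric rise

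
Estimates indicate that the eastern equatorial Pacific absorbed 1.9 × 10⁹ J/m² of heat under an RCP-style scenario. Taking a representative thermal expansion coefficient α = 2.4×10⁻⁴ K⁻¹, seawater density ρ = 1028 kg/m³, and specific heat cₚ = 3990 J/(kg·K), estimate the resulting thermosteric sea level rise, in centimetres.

Δh = αQ/(ρcₚ) = 2.4×10⁻⁴ × 1.9×10⁹ / (1028 × 3990) ≈ 0.11117 m

11 cm of thermosteric rise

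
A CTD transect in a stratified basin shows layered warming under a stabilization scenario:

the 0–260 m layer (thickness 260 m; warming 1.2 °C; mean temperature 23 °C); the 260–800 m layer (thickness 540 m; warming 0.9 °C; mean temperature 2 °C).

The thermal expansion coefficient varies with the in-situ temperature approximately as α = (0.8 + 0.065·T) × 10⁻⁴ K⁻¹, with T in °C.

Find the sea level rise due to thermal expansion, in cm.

Layer 1: α = (0.8 + 0.065×23)×10⁻⁴ = 2.295×10⁻⁴ K⁻¹
Layer 2: α = (0.8 + 0.065×2)×10⁻⁴ = 0.93×10⁻⁴ K⁻¹
Layer 1: 1.2 × 2.295×10⁻⁴ × 260 = 0.071604 m
Layer 2: 0.93×10⁻⁴ × 540 × 0.9 = 0.045198 m
Δh = 0.071604 + 0.045198 = 0.116802 m

about 11.7 cm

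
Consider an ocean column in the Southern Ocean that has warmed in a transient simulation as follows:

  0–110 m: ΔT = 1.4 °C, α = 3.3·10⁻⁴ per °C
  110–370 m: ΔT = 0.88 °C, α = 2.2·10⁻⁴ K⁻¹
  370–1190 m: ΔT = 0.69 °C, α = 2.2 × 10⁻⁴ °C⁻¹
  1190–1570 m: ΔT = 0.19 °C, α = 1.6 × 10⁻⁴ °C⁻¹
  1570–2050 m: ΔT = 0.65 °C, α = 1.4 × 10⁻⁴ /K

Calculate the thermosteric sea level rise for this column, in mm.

Δh = 281 mm

110 × 1.4 × 3.3×10⁻⁴ = 0.05082 m
Layer 2: 0.88 × 260 × 2.2×10⁻⁴ = 0.050336 m
0.69 × 820 × 2.2×10⁻⁴ = 0.124476 m
380 × 0.19 × 1.6×10⁻⁴ = 0.011552 m
1570–2050 m: 0.65 × 480 × 1.4×10⁻⁴ = 0.04368 m
Δh = 0.05082 + 0.050336 + 0.124476 + 0.011552 + 0.04368 = 0.280864 m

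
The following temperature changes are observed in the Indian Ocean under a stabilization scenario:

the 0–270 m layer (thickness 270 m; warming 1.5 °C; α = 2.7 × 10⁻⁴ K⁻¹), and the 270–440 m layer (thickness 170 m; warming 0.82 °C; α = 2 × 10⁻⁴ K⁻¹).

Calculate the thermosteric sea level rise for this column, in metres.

about 0.14 m

1.5 × 270 × 2.7×10⁻⁴ = 0.10935 m
Layer 2: 170 × 2×10⁻⁴ × 0.82 = 0.02788 m
Δh = 0.10935 + 0.02788 = 0.13723 m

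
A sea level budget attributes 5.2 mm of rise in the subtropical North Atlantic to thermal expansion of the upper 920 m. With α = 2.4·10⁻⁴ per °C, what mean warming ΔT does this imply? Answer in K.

ΔT = Δh/(αH) = 0.0052 / (2.4×10⁻⁴ × 920) ≈ 0.02355 K

about 0.024 K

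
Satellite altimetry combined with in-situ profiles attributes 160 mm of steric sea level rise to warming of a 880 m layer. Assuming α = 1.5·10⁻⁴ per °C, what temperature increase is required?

ΔT = Δh/(αH) = 0.16 / (1.5×10⁻⁴ × 880) ≈ 1.212 °C

1.2 °C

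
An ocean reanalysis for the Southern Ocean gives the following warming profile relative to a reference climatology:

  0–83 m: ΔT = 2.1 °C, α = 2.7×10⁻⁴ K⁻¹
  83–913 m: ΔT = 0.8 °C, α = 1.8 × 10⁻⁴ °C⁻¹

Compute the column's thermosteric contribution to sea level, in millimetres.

Layer 1: 2.7×10⁻⁴ × 83 × 2.1 = 0.047061 m
83–913 m: 1.8×10⁻⁴ × 0.8 × 830 = 0.11952 m
Δh = 0.047061 + 0.11952 = 0.166581 m

Δh = 170 mm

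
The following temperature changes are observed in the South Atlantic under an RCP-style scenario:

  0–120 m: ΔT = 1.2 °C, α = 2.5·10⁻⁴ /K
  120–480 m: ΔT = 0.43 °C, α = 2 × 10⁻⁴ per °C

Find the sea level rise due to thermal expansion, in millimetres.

Δh = 67.0 mm

1.2 × 120 × 2.5×10⁻⁴ = 0.03600 m
2×10⁻⁴ × 0.43 × 360 = 0.03096 m
Δh = 0.03600 + 0.03096 = 0.06696 m ≈ 67.0 mm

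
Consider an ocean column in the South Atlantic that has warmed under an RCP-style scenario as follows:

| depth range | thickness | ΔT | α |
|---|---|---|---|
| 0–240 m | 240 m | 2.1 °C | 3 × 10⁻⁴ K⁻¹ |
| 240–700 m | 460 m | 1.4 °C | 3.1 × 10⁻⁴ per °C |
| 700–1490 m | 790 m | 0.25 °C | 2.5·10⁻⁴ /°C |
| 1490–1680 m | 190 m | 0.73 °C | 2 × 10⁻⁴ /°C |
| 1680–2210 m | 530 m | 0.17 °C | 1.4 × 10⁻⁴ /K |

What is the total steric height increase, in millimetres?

0–240 m: 240 × 3×10⁻⁴ × 2.1 = 0.15120 m
Layer 2: 1.4 × 3.1×10⁻⁴ × 460 = 0.19964 m
700–1490 m: 2.5×10⁻⁴ × 0.25 × 790 = 0.049375 m
1490–1680 m: 0.73 × 190 × 2×10⁻⁴ = 0.02774 m
530 × 0.17 × 1.4×10⁻⁴ = 0.012614 m
Δh = 0.15120 + 0.19964 + 0.049375 + 0.02774 + 0.012614 = 0.440569 m ≈ 441 mm

Δh ≈ 441 mm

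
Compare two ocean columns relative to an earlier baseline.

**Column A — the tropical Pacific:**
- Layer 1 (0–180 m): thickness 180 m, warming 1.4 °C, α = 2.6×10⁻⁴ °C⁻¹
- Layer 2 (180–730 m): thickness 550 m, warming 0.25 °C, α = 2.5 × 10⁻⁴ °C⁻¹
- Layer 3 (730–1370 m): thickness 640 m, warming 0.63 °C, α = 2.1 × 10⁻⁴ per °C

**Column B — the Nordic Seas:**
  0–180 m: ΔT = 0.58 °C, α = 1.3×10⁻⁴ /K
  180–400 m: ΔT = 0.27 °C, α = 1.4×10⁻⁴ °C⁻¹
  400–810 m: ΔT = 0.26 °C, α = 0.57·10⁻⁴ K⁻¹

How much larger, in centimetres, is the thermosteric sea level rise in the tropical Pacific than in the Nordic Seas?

15.7 cm larger

A Layer 1: 1.4 × 180 × 2.6×10⁻⁴ = 0.06552 m
A 0.25 × 2.5×10⁻⁴ × 550 = 0.034375 m
A 0.63 × 640 × 2.1×10⁻⁴ = 0.084672 m
A total: 0.184567 m
B 180 × 1.3×10⁻⁴ × 0.58 = 0.013572 m
B Layer 2: 1.4×10⁻⁴ × 0.27 × 220 = 0.008316 m
B Layer 3: 0.57×10⁻⁴ × 410 × 0.26 = 0.0060762 m
B total: 0.0279642 m
Difference: 0.184567 − 0.0279642 = 0.1566028 m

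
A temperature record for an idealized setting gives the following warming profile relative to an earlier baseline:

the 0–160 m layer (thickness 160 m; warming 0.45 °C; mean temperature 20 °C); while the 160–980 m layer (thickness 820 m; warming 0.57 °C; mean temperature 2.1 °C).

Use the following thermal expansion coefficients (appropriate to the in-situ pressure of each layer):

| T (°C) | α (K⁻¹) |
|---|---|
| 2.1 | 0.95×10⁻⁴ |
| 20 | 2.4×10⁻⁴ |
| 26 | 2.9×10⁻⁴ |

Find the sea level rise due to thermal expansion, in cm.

Layer 1 at 20 °C → α = 2.4×10⁻⁴ K⁻¹
Layer 2 at 2.1 °C → α = 0.95×10⁻⁴ K⁻¹
160 × 2.4×10⁻⁴ × 0.45 = 0.01728 m
0.95×10⁻⁴ × 0.57 × 820 = 0.044403 m
Δh = 0.01728 + 0.044403 = 0.061683 m

Δh = 6.2 cm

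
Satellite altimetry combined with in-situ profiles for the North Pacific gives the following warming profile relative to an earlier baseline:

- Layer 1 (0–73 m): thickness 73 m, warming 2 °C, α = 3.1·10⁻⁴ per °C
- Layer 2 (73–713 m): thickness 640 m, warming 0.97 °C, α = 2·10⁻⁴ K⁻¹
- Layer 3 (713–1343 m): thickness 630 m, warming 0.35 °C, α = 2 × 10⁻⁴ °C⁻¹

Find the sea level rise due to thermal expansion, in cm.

Layer 1: 2 × 3.1×10⁻⁴ × 73 = 0.04526 m
640 × 2×10⁻⁴ × 0.97 = 0.12416 m
Layer 3: 630 × 0.35 × 2×10⁻⁴ = 0.04410 m
Δh = 0.04526 + 0.12416 + 0.04410 = 0.21352 m

Δh = 21 cm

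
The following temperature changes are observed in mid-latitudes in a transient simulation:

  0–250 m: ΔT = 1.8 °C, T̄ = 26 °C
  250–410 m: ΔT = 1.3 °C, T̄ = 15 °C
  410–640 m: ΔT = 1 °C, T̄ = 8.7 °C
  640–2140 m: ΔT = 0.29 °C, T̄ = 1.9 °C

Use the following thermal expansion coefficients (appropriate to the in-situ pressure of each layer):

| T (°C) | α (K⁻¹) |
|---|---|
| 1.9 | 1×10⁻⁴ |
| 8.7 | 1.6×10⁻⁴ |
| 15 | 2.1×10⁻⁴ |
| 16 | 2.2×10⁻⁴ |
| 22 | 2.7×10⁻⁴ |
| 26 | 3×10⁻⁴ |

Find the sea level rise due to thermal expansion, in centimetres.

Layer 1 at 26 °C → α = 3×10⁻⁴ K⁻¹
Layer 2 at 15 °C → α = 2.1×10⁻⁴ K⁻¹
Layer 3 at 8.7 °C → α = 1.6×10⁻⁴ K⁻¹
Layer 4 at 1.9 °C → α = 1×10⁻⁴ K⁻¹
1.8 × 250 × 3×10⁻⁴ = 0.13500 m
160 × 2.1×10⁻⁴ × 1.3 = 0.04368 m
Layer 3: 1 × 1.6×10⁻⁴ × 230 = 0.03680 m
Layer 4: 0.29 × 1500 × 1×10⁻⁴ = 0.04350 m
Δh = 0.13500 + 0.04368 + 0.03680 + 0.04350 = 0.25898 m

Δh ≈ 26 cm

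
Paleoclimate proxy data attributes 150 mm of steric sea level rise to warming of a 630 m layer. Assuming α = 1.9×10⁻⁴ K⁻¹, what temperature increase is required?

ΔT ≈ 1.25 °C

ΔT = Δh/(αH) = 0.15 / (1.9×10⁻⁴ × 630) ≈ 1.253 °C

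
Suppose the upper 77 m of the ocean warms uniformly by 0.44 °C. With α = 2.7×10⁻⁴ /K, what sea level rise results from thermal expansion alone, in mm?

Δh = 9.1 mm

Δh = αΔT·H = 2.7×10⁻⁴ × 0.44 × 77 = 0.0091476 m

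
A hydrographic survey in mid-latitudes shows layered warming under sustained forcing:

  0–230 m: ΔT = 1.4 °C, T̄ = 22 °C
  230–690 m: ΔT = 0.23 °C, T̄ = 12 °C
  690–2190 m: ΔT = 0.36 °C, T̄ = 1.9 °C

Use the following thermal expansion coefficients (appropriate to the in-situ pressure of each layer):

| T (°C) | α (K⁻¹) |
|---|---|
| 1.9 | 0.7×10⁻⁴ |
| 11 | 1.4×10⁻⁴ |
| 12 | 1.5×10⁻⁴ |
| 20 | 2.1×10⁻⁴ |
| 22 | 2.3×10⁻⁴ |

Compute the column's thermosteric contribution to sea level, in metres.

Layer 1 at 22 °C → α = 2.3×10⁻⁴ K⁻¹
Layer 2 at 12 °C → α = 1.5×10⁻⁴ K⁻¹
Layer 3 at 1.9 °C → α = 0.7×10⁻⁴ K⁻¹
0–230 m: 2.3×10⁻⁴ × 230 × 1.4 = 0.07406 m
460 × 0.23 × 1.5×10⁻⁴ = 0.01587 m
690–2190 m: 0.7×10⁻⁴ × 1500 × 0.36 = 0.03780 m
Δh = 0.07406 + 0.01587 + 0.03780 = 0.12773 m ≈ 0.13 m

Δh ≈ 0.13 m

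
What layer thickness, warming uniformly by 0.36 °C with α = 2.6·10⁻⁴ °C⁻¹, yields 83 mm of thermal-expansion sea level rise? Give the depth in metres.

H = Δh/(αΔT) = 0.083 / (2.6×10⁻⁴ × 0.36) ≈ 886.8 m

about 887 m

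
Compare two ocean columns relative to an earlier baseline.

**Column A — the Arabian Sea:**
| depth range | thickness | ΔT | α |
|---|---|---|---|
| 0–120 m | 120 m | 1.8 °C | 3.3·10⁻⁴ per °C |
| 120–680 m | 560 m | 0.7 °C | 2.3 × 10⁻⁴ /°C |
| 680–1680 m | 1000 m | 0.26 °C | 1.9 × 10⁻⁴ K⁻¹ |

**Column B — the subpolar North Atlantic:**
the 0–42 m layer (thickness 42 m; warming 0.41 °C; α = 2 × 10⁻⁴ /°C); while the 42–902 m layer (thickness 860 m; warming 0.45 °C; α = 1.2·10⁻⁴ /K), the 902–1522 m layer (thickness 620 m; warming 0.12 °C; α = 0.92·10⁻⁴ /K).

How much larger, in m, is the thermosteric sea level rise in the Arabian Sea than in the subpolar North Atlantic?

A Layer 1: 3.3×10⁻⁴ × 120 × 1.8 = 0.07128 m
A Layer 2: 560 × 0.7 × 2.3×10⁻⁴ = 0.09016 m
A 680–1680 m: 0.26 × 1.9×10⁻⁴ × 1000 = 0.04940 m
A total: 0.21084 m
B 0–42 m: 0.41 × 2×10⁻⁴ × 42 = 0.003444 m
B Layer 2: 1.2×10⁻⁴ × 0.45 × 860 = 0.04644 m
B 0.92×10⁻⁴ × 0.12 × 620 = 0.0068448 m
B total: 0.0567288 m
Difference: 0.21084 − 0.0567288 = 0.1541112 m

Δh_A − Δh_B ≈ 0.154 m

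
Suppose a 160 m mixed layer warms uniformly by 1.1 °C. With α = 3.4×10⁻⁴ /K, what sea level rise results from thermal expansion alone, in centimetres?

Δh = αΔT·H = 3.4×10⁻⁴ × 1.1 × 160 = 0.05984 m

Δh ≈ 6.0 cm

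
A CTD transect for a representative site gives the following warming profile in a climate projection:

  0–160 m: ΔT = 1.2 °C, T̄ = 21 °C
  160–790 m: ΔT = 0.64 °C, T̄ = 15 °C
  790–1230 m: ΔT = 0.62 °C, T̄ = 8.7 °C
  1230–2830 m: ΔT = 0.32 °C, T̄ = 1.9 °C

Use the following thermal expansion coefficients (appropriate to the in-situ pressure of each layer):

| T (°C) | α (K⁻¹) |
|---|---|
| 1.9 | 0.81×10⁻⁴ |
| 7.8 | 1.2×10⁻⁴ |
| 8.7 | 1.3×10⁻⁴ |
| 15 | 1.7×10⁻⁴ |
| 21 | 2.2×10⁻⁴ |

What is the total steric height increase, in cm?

about 19 cm

Layer 1 at 21 °C → α = 2.2×10⁻⁴ K⁻¹
Layer 2 at 15 °C → α = 1.7×10⁻⁴ K⁻¹
Layer 3 at 8.7 °C → α = 1.3×10⁻⁴ K⁻¹
Layer 4 at 1.9 °C → α = 0.81×10⁻⁴ K⁻¹
Layer 1: 1.2 × 2.2×10⁻⁴ × 160 = 0.04224 m
630 × 1.7×10⁻⁴ × 0.64 = 0.068544 m
790–1230 m: 440 × 1.3×10⁻⁴ × 0.62 = 0.035464 m
Layer 4: 1600 × 0.32 × 0.81×10⁻⁴ = 0.041472 m
Δh = 0.04224 + 0.068544 + 0.035464 + 0.041472 = 0.18772 m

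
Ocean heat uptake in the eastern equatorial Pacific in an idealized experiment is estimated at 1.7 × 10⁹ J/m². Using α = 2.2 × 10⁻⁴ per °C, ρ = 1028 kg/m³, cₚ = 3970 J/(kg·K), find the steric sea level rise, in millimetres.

Δh = αQ/(ρcₚ) = 2.2×10⁻⁴ × 1.7×10⁹ / (1028 × 3970) ≈ 0.091641 m

Δh = 91.6 mm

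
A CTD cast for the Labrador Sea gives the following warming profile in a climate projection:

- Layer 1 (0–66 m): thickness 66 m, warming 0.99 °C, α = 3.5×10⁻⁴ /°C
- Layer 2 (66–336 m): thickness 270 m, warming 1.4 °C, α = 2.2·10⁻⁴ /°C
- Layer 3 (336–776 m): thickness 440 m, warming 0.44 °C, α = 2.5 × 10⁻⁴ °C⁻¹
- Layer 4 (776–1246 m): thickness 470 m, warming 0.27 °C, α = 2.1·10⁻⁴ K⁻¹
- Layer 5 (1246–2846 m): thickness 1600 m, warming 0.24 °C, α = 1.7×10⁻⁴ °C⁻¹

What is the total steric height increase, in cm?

Δh = 25 cm

0–66 m: 3.5×10⁻⁴ × 0.99 × 66 = 0.022869 m
Layer 2: 270 × 2.2×10⁻⁴ × 1.4 = 0.08316 m
336–776 m: 2.5×10⁻⁴ × 0.44 × 440 = 0.04840 m
776–1246 m: 0.27 × 470 × 2.1×10⁻⁴ = 0.026649 m
1246–2846 m: 1.7×10⁻⁴ × 0.24 × 1600 = 0.06528 m
Δh = 0.022869 + 0.08316 + 0.04840 + 0.026649 + 0.06528 = 0.246358 m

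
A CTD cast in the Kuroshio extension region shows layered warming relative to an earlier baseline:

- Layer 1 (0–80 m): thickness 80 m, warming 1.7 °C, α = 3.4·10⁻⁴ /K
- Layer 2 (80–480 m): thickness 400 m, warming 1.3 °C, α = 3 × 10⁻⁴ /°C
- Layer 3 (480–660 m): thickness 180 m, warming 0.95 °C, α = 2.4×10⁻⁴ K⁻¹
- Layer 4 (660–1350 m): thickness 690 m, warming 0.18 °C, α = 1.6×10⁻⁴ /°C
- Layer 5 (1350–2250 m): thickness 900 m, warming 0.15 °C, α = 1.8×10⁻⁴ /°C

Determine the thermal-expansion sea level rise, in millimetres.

287 mm of thermosteric rise

Layer 1: 80 × 1.7 × 3.4×10⁻⁴ = 0.04624 m
80–480 m: 400 × 1.3 × 3×10⁻⁴ = 0.15600 m
2.4×10⁻⁴ × 0.95 × 180 = 0.04104 m
0.18 × 1.6×10⁻⁴ × 690 = 0.019872 m
Layer 5: 1.8×10⁻⁴ × 0.15 × 900 = 0.02430 m
Δh = 0.04624 + 0.15600 + 0.04104 + 0.019872 + 0.02430 = 0.287452 m ≈ 287 mm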